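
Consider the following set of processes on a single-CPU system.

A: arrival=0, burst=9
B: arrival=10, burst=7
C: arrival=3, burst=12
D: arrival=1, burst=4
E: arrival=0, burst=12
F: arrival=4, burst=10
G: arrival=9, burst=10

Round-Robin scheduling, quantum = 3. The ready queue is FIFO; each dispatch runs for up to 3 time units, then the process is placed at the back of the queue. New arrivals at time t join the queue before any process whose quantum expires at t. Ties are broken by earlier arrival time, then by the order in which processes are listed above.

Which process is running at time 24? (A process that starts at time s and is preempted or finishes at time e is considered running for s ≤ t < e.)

D

Gantt: | A 0-3 | E 3-6 | D 6-9 | C 9-12 | A 12-15 | F 15-18 | E 18-21 | G 21-24 | D 24-25 | B 25-28 | C 28-31 | A 31-34 | F 34-37 | E 37-40 | G 40-43 | B 43-46 | C 46-49 | F 49-52 | E 52-55 | G 55-58 | B 58-59 | C 59-62 | F 62-63 | G 63-64 |
Completion: A=34  B=59  C=62  D=25  E=55  F=63  G=64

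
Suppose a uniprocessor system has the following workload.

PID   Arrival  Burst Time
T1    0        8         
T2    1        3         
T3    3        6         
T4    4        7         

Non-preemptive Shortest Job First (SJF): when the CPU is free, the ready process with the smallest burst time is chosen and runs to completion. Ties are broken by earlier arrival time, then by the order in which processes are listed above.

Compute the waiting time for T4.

Schedule: | T1 0-8 | T2 8-11 | T3 11-17 | T4 17-24 |
Completion: T1=8  T2=11  T3=17  T4=24
Waiting(T4) = turnaround − burst = 20 − 7 = 13

13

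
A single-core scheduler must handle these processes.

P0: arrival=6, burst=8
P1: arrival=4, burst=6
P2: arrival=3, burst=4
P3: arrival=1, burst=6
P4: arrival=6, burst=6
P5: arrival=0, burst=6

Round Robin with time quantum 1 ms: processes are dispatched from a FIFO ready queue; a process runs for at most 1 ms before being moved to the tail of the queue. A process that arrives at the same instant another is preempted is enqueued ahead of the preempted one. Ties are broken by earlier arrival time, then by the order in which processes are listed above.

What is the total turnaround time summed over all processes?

Timeline: | P5 0-1 | P3 1-2 | P5 2-3 | P3 3-4 | P2 4-5 | P5 5-6 | P1 6-7 | P3 7-8 | P2 8-9 | P0 9-10 | P4 10-11 | P5 11-12 | P1 12-13 | P3 13-14 | P2 14-15 | P0 15-16 | P4 16-17 | P5 17-18 | P1 18-19 | P3 19-20 | P2 20-21 | P0 21-22 | P4 22-23 | P5 23-24 | P1 24-25 | P3 25-26 | P0 26-27 | P4 27-28 | P1 28-29 | P0 29-30 | P4 30-31 | P1 31-32 | P0 32-33 | P4 33-34 | P0 34-36 |
Completion: P0=36  P1=32  P2=21  P3=26  P4=34  P5=24
Turnaround (C−A): P0=30  P1=28  P2=18  P3=25  P4=28  P5=24
Turnaround = completion − arrival: P0=30, P1=28, P2=18, P3=25, P4=28, P5=24
Total turnaround = 30 + 28 + 18 + 25 + 28 + 24 = 153

153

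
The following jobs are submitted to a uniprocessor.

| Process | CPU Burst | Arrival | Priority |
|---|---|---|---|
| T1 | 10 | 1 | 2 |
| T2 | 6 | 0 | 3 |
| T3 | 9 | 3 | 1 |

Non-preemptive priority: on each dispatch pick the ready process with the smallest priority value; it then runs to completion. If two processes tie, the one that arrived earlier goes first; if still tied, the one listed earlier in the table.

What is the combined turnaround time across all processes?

42

Schedule: | T2 0-6 | T3 6-15 | T1 15-25 |
Completion: T1=25  T2=6  T3=15
Turnaround (C−A): T1=24  T2=6  T3=12
Turnaround = completion − arrival: T1=24, T2=6, T3=12
Total turnaround = 24 + 6 + 12 = 42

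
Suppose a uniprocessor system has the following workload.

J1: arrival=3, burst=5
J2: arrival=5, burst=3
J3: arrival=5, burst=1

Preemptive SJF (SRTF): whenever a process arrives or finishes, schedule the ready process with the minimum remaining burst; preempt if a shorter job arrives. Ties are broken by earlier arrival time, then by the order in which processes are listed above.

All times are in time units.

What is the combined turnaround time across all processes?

Schedule: | idle 0-3 | J1 3-5 | J3 5-6 | J1 6-9 | J2 9-12 |
Completion: J1=9  J2=12  J3=6
Turnaround (C−A): J1=6  J2=7  J3=1
Turnaround = completion − arrival: J1=6, J2=7, J3=1
Total turnaround = 6 + 7 + 1 = 14

14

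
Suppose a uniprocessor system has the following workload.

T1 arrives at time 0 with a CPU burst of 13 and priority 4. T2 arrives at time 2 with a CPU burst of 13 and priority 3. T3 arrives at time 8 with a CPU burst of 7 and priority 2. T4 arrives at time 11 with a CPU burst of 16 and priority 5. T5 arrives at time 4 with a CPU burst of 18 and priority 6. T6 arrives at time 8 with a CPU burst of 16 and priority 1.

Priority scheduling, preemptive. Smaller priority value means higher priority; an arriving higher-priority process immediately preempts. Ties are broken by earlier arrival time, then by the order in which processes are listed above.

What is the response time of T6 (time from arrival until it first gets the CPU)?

0

Schedule: | T1 0-2 | T2 2-8 | T6 8-24 | T3 24-31 | T2 31-38 | T1 38-49 | T4 49-65 | T5 65-83 |
Completion: T1=49  T2=38  T3=31  T4=65  T5=83  T6=24
Turnaround (C−A): T1=49  T2=36  T3=23  T4=54  T5=79  T6=16
Response(T6) = first start − arrival = 8 − 8 = 0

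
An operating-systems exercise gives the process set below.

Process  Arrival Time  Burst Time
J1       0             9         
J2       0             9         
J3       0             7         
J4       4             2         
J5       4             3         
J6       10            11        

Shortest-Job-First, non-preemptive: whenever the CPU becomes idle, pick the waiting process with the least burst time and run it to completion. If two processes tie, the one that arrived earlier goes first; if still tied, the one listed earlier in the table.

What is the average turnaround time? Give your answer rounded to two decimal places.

17.00

Gantt: | J3 0-7 | J4 7-9 | J5 9-12 | J1 12-21 | J2 21-30 | J6 30-41 |
Completion: J1=21  J2=30  J3=7  J4=9  J5=12  J6=41
Turnaround times: J1=21, J2=30, J3=7, J4=5, J5=8, J6=31
Average turnaround = (21+30+7+5+8+31) / 6 = 102/6 = 17.00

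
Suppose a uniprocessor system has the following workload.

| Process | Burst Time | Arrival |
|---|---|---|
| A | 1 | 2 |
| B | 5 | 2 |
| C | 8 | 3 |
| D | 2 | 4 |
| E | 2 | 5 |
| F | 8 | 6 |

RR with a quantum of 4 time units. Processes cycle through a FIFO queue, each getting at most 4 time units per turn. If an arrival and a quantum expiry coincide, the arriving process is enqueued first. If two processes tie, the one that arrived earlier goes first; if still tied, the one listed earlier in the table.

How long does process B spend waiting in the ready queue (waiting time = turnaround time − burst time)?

13

Schedule: | idle 0-2 | A 2-3 | B 3-7 | C 7-11 | D 11-13 | E 13-15 | F 15-19 | B 19-20 | C 20-24 | F 24-28 |
Completion: A=3  B=20  C=24  D=13  E=15  F=28
Turnaround (C−A): A=1  B=18  C=21  D=9  E=10  F=22
Waiting(B) = turnaround − burst = 18 − 5 = 13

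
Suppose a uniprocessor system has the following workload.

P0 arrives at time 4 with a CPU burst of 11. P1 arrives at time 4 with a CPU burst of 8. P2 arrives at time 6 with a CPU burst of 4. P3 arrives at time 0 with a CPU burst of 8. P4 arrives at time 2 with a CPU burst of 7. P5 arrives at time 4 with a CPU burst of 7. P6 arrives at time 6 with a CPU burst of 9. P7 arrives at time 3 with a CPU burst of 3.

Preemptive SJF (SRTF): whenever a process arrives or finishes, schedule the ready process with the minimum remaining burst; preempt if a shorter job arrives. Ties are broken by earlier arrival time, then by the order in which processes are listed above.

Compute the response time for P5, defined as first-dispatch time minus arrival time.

18

Gantt: | P3 0-3 | P7 3-6 | P2 6-10 | P3 10-15 | P4 15-22 | P5 22-29 | P1 29-37 | P6 37-46 | P0 46-57 |
Completion: P0=57  P1=37  P2=10  P3=15  P4=22  P5=29  P6=46  P7=6
Response(P5) = first start − arrival = 22 − 4 = 18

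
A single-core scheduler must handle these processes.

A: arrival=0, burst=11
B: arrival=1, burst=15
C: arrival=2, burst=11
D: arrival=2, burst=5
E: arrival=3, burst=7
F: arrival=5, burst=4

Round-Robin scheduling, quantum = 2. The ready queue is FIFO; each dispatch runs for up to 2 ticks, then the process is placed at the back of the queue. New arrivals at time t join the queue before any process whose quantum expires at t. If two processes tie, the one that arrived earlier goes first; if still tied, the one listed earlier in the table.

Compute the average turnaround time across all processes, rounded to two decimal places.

39.67

Gantt: | A 0-2 | B 2-4 | C 4-6 | D 6-8 | A 8-10 | E 10-12 | B 12-14 | F 14-16 | C 16-18 | D 18-20 | A 20-22 | E 22-24 | B 24-26 | F 26-28 | C 28-30 | D 30-31 | A 31-33 | E 33-35 | B 35-37 | C 37-39 | A 39-41 | E 41-42 | B 42-44 | C 44-46 | A 46-47 | B 47-49 | C 49-50 | B 50-53 |
Completion: A=47  B=53  C=50  D=31  E=42  F=28
Turnaround times: A=47, B=52, C=48, D=29, E=39, F=23
Average turnaround = (47+52+48+29+39+23) / 6 = 238/6 = 39.67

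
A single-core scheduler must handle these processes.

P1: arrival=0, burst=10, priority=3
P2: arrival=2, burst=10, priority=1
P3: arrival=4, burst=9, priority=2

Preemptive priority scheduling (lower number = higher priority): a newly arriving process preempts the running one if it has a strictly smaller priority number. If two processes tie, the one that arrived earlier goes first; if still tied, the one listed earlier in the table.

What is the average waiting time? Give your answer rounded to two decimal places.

9.00

Schedule: | P1 0-2 | P2 2-12 | P3 12-21 | P1 21-29 |
Completion: P1=29  P2=12  P3=21
Waiting times: P1=19, P2=0, P3=8
Average waiting = (19+0+8) / 3 = 27/3 = 9.00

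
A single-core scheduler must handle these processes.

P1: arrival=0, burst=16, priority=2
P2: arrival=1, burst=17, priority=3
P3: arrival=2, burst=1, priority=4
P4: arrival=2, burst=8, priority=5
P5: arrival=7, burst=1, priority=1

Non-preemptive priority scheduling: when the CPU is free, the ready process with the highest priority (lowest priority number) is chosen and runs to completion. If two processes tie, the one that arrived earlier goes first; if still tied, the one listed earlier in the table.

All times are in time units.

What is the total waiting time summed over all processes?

Timeline: | P1 0-16 | P5 16-17 | P2 17-34 | P3 34-35 | P4 35-43 |
Completion: P1=16  P2=34  P3=35  P4=43  P5=17
Waiting = turnaround − burst: P1=0, P2=16, P3=32, P4=33, P5=9
Total waiting = 0 + 16 + 32 + 33 + 9 = 90

90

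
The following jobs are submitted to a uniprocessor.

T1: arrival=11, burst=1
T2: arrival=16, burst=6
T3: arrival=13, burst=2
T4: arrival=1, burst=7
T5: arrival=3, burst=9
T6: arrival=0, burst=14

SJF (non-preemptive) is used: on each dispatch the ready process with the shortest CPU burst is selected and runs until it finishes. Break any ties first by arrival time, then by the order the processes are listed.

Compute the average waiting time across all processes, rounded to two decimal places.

9.17

Timeline: | T6 0-14 | T1 14-15 | T3 15-17 | T2 17-23 | T4 23-30 | T5 30-39 |
Completion: T1=15  T2=23  T3=17  T4=30  T5=39  T6=14
Waiting times: T1=3, T2=1, T3=2, T4=22, T5=27, T6=0
Average waiting = (3+1+2+22+27+0) / 6 = 55/6 = 9.17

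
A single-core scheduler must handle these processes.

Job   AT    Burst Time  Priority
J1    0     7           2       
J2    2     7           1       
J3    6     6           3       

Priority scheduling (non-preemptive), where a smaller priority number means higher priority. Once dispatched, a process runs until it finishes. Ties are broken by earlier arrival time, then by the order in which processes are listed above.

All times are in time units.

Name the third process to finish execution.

J3

Schedule: | J1 0-7 | J2 7-14 | J3 14-20 |
Completion: J1=7  J2=14  J3=20
Turnaround (C−A): J1=7  J2=12  J3=14
Finish order: J1 → J2 → J3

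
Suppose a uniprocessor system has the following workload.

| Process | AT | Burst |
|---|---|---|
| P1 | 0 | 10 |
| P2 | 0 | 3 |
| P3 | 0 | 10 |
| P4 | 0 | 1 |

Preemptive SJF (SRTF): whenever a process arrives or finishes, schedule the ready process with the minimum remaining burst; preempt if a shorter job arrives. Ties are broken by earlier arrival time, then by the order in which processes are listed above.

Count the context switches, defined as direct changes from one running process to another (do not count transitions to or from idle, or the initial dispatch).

Schedule: | P4 0-1 | P2 1-4 | P1 4-14 | P3 14-24 |
Completion: P1=14  P2=4  P3=24  P4=1

3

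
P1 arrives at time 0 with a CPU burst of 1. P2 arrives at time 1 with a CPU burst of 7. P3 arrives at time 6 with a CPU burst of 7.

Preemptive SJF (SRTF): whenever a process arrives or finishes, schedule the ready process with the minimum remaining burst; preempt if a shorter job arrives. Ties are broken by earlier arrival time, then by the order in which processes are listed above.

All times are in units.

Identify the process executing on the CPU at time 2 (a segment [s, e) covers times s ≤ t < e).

Gantt: | P1 0-1 | P2 1-8 | P3 8-15 |
Completion: P1=1  P2=8  P3=15
Turnaround (C−A): P1=1  P2=7  P3=9

P2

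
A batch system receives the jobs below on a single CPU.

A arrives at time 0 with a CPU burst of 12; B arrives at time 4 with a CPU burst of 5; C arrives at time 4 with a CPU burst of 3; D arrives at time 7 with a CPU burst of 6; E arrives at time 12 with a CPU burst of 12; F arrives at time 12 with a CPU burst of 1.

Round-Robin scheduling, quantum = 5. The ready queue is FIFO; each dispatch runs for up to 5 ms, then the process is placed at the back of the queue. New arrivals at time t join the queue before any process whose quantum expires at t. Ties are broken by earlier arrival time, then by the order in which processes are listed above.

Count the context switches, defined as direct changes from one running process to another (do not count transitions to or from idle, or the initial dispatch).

9

Schedule: | A 0-5 | B 5-10 | C 10-13 | A 13-18 | D 18-23 | E 23-28 | F 28-29 | A 29-31 | D 31-32 | E 32-39 |
Completion: A=31  B=10  C=13  D=32  E=39  F=29
Turnaround (C−A): A=31  B=6  C=9  D=25  E=27  F=17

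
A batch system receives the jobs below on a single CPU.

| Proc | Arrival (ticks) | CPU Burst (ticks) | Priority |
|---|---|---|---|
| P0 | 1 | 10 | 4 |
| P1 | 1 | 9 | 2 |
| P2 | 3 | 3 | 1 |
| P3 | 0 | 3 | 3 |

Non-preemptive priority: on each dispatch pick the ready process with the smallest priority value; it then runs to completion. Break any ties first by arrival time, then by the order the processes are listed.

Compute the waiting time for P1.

Schedule: | P3 0-3 | P2 3-6 | P1 6-15 | P0 15-25 |
Completion: P0=25  P1=15  P2=6  P3=3
Turnaround (C−A): P0=24  P1=14  P2=3  P3=3
Waiting(P1) = turnaround − burst = 14 − 9 = 5

5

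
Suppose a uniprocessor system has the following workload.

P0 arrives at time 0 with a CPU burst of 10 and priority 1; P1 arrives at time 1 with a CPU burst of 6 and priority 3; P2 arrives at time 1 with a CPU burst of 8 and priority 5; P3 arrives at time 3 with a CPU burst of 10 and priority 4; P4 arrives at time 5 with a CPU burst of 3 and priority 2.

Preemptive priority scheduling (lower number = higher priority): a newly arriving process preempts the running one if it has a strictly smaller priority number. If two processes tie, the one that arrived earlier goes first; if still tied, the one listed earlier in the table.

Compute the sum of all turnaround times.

98

Schedule: | P0 0-10 | P4 10-13 | P1 13-19 | P3 19-29 | P2 29-37 |
Completion: P0=10  P1=19  P2=37  P3=29  P4=13
Turnaround (C−A): P0=10  P1=18  P2=36  P3=26  P4=8
Turnaround = completion − arrival: P0=10, P1=18, P2=36, P3=26, P4=8
Total turnaround = 10 + 18 + 36 + 26 + 8 = 98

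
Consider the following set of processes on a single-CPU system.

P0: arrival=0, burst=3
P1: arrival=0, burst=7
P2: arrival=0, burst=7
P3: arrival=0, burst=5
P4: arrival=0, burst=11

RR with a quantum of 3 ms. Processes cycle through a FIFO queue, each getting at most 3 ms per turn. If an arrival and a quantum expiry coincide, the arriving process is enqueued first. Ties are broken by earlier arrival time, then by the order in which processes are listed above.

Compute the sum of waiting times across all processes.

81

Schedule: | P0 0-3 | P1 3-6 | P2 6-9 | P3 9-12 | P4 12-15 | P1 15-18 | P2 18-21 | P3 21-23 | P4 23-26 | P1 26-27 | P2 27-28 | P4 28-33 |
Completion: P0=3  P1=27  P2=28  P3=23  P4=33
Turnaround (C−A): P0=3  P1=27  P2=28  P3=23  P4=33
Waiting = turnaround − burst: P0=0, P1=20, P2=21, P3=18, P4=22
Total waiting = 0 + 20 + 21 + 18 + 22 = 81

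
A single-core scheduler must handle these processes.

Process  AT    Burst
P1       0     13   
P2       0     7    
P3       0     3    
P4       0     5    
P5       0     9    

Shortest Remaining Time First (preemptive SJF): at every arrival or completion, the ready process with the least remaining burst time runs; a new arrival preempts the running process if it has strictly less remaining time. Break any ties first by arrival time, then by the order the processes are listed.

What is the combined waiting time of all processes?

50

Timeline: | P3 0-3 | P4 3-8 | P2 8-15 | P5 15-24 | P1 24-37 |
Completion: P1=37  P2=15  P3=3  P4=8  P5=24
Waiting = turnaround − burst: P1=24, P2=8, P3=0, P4=3, P5=15
Total waiting = 24 + 8 + 0 + 3 + 15 = 50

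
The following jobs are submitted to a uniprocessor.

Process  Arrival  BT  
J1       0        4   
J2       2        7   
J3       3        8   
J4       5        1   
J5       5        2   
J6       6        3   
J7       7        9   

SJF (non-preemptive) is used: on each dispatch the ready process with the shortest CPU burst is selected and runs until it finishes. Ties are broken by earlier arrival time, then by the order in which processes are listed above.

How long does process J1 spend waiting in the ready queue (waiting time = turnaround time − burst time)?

Timeline: | J1 0-4 | J2 4-11 | J4 11-12 | J5 12-14 | J6 14-17 | J3 17-25 | J7 25-34 |
Completion: J1=4  J2=11  J3=25  J4=12  J5=14  J6=17  J7=34
Turnaround (C−A): J1=4  J2=9  J3=22  J4=7  J5=9  J6=11  J7=27
Waiting(J1) = turnaround − burst = 4 − 4 = 0

0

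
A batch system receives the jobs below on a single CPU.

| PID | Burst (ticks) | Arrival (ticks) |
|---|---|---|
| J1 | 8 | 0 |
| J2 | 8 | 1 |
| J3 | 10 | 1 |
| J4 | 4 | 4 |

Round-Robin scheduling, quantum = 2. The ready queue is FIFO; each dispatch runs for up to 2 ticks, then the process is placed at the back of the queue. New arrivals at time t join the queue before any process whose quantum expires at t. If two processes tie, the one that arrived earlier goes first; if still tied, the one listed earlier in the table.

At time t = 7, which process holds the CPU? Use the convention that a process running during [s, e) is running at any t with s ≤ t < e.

Schedule: | J1 0-2 | J2 2-4 | J3 4-6 | J1 6-8 | J4 8-10 | J2 10-12 | J3 12-14 | J1 14-16 | J4 16-18 | J2 18-20 | J3 20-22 | J1 22-24 | J2 24-26 | J3 26-30 |
Completion: J1=24  J2=26  J3=30  J4=18
Turnaround (C−A): J1=24  J2=25  J3=29  J4=14

J1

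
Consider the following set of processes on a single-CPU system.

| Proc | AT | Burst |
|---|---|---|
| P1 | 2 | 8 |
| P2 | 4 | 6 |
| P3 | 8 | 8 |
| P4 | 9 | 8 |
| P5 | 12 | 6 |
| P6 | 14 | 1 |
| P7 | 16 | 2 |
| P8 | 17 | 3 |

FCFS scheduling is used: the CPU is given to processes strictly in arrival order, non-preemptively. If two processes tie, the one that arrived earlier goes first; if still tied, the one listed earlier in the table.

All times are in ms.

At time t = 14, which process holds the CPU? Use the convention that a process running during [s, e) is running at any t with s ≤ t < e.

Gantt: | idle 0-2 | P1 2-10 | P2 10-16 | P3 16-24 | P4 24-32 | P5 32-38 | P6 38-39 | P7 39-41 | P8 41-44 |
Completion: P1=10  P2=16  P3=24  P4=32  P5=38  P6=39  P7=41  P8=44

P2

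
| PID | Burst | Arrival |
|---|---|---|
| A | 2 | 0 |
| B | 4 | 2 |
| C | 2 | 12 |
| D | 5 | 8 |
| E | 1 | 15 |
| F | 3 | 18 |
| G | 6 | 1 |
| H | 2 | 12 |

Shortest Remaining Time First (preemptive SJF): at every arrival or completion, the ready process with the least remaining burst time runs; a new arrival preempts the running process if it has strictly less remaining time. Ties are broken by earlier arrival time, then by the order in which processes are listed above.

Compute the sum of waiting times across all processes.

Schedule: | A 0-2 | B 2-6 | G 6-12 | C 12-14 | H 14-16 | E 16-17 | D 17-18 | F 18-21 | D 21-25 |
Completion: A=2  B=6  C=14  D=25  E=17  F=21  G=12  H=16
Turnaround (C−A): A=2  B=4  C=2  D=17  E=2  F=3  G=11  H=4
Waiting = turnaround − burst: A=0, B=0, C=0, D=12, E=1, F=0, G=5, H=2
Total waiting = 0 + 0 + 0 + 12 + 1 + 0 + 5 + 2 = 20

20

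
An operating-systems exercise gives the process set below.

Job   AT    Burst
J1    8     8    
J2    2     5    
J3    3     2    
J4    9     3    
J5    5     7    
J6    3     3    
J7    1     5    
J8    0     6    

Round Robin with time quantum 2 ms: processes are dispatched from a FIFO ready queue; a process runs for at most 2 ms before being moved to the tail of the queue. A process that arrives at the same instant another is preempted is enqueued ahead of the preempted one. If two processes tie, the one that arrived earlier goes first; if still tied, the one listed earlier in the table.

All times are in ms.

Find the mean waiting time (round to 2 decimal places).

18.75

Timeline: | J8 0-2 | J7 2-4 | J2 4-6 | J8 6-8 | J3 8-10 | J6 10-12 | J7 12-14 | J5 14-16 | J2 16-18 | J1 18-20 | J8 20-22 | J4 22-24 | J6 24-25 | J7 25-26 | J5 26-28 | J2 28-29 | J1 29-31 | J4 31-32 | J5 32-34 | J1 34-36 | J5 36-37 | J1 37-39 |
Completion: J1=39  J2=29  J3=10  J4=32  J5=37  J6=25  J7=26  J8=22
Turnaround (C−A): J1=31  J2=27  J3=7  J4=23  J5=32  J6=22  J7=25  J8=22
Waiting times: J1=23, J2=22, J3=5, J4=20, J5=25, J6=19, J7=20, J8=16
Average waiting = (23+22+5+20+25+19+20+16) / 8 = 150/8 = 18.75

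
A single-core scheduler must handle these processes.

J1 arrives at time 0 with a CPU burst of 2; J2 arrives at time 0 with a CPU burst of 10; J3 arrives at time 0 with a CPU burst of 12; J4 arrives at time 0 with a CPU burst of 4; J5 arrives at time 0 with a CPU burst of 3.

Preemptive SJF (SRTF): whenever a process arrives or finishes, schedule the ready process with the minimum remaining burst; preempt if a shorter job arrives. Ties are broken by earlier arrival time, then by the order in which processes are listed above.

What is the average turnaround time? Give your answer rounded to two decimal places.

Timeline: | J1 0-2 | J5 2-5 | J4 5-9 | J2 9-19 | J3 19-31 |
Completion: J1=2  J2=19  J3=31  J4=9  J5=5
Turnaround times: J1=2, J2=19, J3=31, J4=9, J5=5
Average turnaround = (2+19+31+9+5) / 5 = 66/5 = 13.20

13.20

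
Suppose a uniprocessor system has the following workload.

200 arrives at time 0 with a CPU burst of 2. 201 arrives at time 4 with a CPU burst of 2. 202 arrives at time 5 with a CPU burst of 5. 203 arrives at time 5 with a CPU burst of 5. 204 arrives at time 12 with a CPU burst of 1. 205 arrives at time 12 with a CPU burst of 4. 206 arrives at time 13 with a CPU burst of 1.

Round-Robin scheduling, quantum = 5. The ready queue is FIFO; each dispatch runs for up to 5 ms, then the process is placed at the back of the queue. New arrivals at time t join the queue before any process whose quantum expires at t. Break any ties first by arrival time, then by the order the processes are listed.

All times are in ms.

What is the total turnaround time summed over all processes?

Timeline: | 200 0-2 | idle 2-4 | 201 4-6 | 202 6-11 | 203 11-16 | 204 16-17 | 205 17-21 | 206 21-22 |
Completion: 200=2  201=6  202=11  203=16  204=17  205=21  206=22
Turnaround = completion − arrival: 200=2, 201=2, 202=6, 203=11, 204=5, 205=9, 206=9
Total turnaround = 2 + 2 + 6 + 11 + 5 + 9 + 9 = 44

44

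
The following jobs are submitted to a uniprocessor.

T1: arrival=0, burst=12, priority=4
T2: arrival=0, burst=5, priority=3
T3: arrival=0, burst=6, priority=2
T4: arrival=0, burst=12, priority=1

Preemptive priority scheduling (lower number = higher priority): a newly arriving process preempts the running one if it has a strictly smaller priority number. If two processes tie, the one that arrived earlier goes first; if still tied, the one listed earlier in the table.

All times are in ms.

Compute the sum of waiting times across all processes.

Schedule: | T4 0-12 | T3 12-18 | T2 18-23 | T1 23-35 |
Completion: T1=35  T2=23  T3=18  T4=12
Waiting = turnaround − burst: T1=23, T2=18, T3=12, T4=0
Total waiting = 23 + 18 + 12 + 0 = 53

53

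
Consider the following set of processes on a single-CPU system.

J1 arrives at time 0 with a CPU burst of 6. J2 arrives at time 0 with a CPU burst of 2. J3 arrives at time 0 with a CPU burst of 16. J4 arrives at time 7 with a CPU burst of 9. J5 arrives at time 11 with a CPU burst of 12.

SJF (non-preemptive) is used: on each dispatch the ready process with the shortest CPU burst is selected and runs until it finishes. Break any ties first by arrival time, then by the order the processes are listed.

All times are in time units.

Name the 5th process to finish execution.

Gantt: | J2 0-2 | J1 2-8 | J4 8-17 | J5 17-29 | J3 29-45 |
Completion: J1=8  J2=2  J3=45  J4=17  J5=29
Turnaround (C−A): J1=8  J2=2  J3=45  J4=10  J5=18
Finish order: J2 → J1 → J4 → J5 → J3

J3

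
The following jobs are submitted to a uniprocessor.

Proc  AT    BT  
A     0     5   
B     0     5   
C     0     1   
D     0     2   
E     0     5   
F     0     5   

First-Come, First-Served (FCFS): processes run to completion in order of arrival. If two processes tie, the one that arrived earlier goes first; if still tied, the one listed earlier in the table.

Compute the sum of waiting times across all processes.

57

Timeline: | A 0-5 | B 5-10 | C 10-11 | D 11-13 | E 13-18 | F 18-23 |
Completion: A=5  B=10  C=11  D=13  E=18  F=23
Waiting = turnaround − burst: A=0, B=5, C=10, D=11, E=13, F=18
Total waiting = 0 + 5 + 10 + 11 + 13 + 18 = 57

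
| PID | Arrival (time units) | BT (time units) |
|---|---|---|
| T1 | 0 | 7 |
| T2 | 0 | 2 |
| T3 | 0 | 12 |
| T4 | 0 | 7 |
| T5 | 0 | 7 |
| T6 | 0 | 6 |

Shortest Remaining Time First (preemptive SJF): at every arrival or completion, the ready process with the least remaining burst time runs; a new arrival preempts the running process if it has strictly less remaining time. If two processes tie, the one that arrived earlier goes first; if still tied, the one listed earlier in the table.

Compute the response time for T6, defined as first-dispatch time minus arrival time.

Timeline: | T2 0-2 | T6 2-8 | T1 8-15 | T4 15-22 | T5 22-29 | T3 29-41 |
Completion: T1=15  T2=2  T3=41  T4=22  T5=29  T6=8
Turnaround (C−A): T1=15  T2=2  T3=41  T4=22  T5=29  T6=8
Response(T6) = first start − arrival = 2 − 0 = 2

2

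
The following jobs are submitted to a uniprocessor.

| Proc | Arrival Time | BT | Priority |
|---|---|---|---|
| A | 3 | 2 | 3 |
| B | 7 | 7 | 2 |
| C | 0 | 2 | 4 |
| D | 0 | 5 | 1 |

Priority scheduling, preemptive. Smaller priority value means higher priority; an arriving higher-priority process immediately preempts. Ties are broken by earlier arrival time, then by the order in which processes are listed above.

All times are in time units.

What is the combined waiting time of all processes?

16

Gantt: | D 0-5 | A 5-7 | B 7-14 | C 14-16 |
Completion: A=7  B=14  C=16  D=5
Turnaround (C−A): A=4  B=7  C=16  D=5
Waiting = turnaround − burst: A=2, B=0, C=14, D=0
Total waiting = 2 + 0 + 14 + 0 = 16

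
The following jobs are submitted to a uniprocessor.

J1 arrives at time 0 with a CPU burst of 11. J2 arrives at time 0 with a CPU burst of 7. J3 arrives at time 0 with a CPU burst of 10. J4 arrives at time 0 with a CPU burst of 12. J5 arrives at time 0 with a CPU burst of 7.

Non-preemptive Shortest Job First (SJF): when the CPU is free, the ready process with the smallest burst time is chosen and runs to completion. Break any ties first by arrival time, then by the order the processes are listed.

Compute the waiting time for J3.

Gantt: | J2 0-7 | J5 7-14 | J3 14-24 | J1 24-35 | J4 35-47 |
Completion: J1=35  J2=7  J3=24  J4=47  J5=14
Waiting(J3) = turnaround − burst = 24 − 10 = 14

14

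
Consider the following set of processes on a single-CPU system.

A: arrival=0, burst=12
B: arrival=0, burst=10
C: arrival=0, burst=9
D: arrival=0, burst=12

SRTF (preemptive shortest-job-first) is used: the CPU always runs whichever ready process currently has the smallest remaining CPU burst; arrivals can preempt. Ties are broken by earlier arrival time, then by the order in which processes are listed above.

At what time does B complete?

Timeline: | C 0-9 | B 9-19 | A 19-31 | D 31-43 |
Completion: A=31  B=19  C=9  D=43

19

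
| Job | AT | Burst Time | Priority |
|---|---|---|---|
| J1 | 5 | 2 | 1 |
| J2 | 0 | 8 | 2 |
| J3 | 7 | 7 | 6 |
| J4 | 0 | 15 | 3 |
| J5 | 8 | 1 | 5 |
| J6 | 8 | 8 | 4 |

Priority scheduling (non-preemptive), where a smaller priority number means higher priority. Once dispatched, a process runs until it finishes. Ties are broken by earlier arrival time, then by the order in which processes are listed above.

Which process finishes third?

J4

Gantt: | J2 0-8 | J1 8-10 | J4 10-25 | J6 25-33 | J5 33-34 | J3 34-41 |
Completion: J1=10  J2=8  J3=41  J4=25  J5=34  J6=33
Finish order: J2 → J1 → J4 → J6 → J5 → J3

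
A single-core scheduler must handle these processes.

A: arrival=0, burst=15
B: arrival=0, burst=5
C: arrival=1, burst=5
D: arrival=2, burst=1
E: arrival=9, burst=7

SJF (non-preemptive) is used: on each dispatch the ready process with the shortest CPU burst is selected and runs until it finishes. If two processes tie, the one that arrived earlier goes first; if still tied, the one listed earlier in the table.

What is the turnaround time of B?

5

Schedule: | B 0-5 | D 5-6 | C 6-11 | E 11-18 | A 18-33 |
Completion: A=33  B=5  C=11  D=6  E=18
Turnaround (C−A): A=33  B=5  C=10  D=4  E=9
Turnaround(B) = completion − arrival = 5 − 0 = 5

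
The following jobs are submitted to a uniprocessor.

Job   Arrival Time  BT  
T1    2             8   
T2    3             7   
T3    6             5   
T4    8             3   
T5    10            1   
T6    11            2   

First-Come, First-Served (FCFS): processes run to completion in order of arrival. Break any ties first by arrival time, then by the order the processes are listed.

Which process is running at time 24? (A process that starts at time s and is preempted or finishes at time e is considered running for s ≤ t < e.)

Timeline: | idle 0-2 | T1 2-10 | T2 10-17 | T3 17-22 | T4 22-25 | T5 25-26 | T6 26-28 |
Completion: T1=10  T2=17  T3=22  T4=25  T5=26  T6=28
Turnaround (C−A): T1=8  T2=14  T3=16  T4=17  T5=16  T6=17

T4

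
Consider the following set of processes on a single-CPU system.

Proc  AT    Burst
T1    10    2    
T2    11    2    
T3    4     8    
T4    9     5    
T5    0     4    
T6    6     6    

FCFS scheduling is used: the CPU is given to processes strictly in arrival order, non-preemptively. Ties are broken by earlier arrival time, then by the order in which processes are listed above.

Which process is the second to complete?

T3

Schedule: | T5 0-4 | T3 4-12 | T6 12-18 | T4 18-23 | T1 23-25 | T2 25-27 |
Completion: T1=25  T2=27  T3=12  T4=23  T5=4  T6=18
Turnaround (C−A): T1=15  T2=16  T3=8  T4=14  T5=4  T6=12
Finish order: T5 → T3 → T6 → T4 → T1 → T2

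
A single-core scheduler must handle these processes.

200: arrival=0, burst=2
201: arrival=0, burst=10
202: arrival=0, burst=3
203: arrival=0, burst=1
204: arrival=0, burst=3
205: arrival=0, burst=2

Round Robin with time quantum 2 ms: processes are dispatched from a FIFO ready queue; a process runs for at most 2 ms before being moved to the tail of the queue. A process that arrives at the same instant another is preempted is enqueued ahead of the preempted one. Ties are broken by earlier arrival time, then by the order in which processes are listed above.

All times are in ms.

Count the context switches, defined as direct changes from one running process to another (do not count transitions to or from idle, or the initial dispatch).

9

Timeline: | 200 0-2 | 201 2-4 | 202 4-6 | 203 6-7 | 204 7-9 | 205 9-11 | 201 11-13 | 202 13-14 | 204 14-15 | 201 15-21 |
Completion: 200=2  201=21  202=14  203=7  204=15  205=11
Turnaround (C−A): 200=2  201=21  202=14  203=7  204=15  205=11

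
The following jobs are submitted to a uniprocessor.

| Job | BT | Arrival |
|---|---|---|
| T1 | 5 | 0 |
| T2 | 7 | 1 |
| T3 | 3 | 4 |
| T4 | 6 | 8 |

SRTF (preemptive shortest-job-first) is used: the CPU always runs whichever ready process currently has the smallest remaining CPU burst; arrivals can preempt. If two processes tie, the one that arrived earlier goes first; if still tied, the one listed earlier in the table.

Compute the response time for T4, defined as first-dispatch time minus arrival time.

Schedule: | T1 0-5 | T3 5-8 | T4 8-14 | T2 14-21 |
Completion: T1=5  T2=21  T3=8  T4=14
Response(T4) = first start − arrival = 8 − 8 = 0

0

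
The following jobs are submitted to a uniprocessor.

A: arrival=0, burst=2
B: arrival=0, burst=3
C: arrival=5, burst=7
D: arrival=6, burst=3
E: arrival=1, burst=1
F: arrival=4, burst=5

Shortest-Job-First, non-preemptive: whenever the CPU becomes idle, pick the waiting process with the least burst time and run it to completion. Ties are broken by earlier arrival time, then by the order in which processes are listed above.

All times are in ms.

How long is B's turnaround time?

Schedule: | A 0-2 | E 2-3 | B 3-6 | D 6-9 | F 9-14 | C 14-21 |
Completion: A=2  B=6  C=21  D=9  E=3  F=14
Turnaround(B) = completion − arrival = 6 − 0 = 6

6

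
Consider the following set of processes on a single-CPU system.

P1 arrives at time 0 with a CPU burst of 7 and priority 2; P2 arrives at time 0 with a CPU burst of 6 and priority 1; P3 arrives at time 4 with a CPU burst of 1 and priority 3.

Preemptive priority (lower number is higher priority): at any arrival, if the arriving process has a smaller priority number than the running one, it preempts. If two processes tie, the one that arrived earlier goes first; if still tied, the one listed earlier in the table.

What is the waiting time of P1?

Timeline: | P2 0-6 | P1 6-13 | P3 13-14 |
Completion: P1=13  P2=6  P3=14
Waiting(P1) = turnaround − burst = 13 − 7 = 6

6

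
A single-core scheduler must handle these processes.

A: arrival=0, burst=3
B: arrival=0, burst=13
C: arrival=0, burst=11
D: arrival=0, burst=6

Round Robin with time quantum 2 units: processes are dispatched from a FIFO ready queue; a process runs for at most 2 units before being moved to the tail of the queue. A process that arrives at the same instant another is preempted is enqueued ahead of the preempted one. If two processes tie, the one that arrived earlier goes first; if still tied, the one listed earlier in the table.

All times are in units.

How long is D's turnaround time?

21

Timeline: | A 0-2 | B 2-4 | C 4-6 | D 6-8 | A 8-9 | B 9-11 | C 11-13 | D 13-15 | B 15-17 | C 17-19 | D 19-21 | B 21-23 | C 23-25 | B 25-27 | C 27-29 | B 29-31 | C 31-32 | B 32-33 |
Completion: A=9  B=33  C=32  D=21
Turnaround(D) = completion − arrival = 21 − 0 = 21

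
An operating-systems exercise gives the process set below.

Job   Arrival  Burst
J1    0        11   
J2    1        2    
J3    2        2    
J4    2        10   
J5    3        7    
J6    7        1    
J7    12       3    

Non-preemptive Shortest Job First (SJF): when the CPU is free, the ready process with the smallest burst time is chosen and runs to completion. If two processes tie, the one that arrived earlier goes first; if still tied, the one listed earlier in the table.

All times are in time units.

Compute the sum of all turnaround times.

107

Timeline: | J1 0-11 | J6 11-12 | J2 12-14 | J3 14-16 | J7 16-19 | J5 19-26 | J4 26-36 |
Completion: J1=11  J2=14  J3=16  J4=36  J5=26  J6=12  J7=19
Turnaround (C−A): J1=11  J2=13  J3=14  J4=34  J5=23  J6=5  J7=7
Turnaround = completion − arrival: J1=11, J2=13, J3=14, J4=34, J5=23, J6=5, J7=7
Total turnaround = 11 + 13 + 14 + 34 + 23 + 5 + 7 = 107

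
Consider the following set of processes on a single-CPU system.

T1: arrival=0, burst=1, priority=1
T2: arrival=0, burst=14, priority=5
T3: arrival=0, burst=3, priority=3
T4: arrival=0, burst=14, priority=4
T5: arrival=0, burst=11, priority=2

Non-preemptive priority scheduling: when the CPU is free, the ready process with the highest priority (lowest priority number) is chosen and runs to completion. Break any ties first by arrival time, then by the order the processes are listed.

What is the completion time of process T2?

Gantt: | T1 0-1 | T5 1-12 | T3 12-15 | T4 15-29 | T2 29-43 |
Completion: T1=1  T2=43  T3=15  T4=29  T5=12
Turnaround (C−A): T1=1  T2=43  T3=15  T4=29  T5=12

43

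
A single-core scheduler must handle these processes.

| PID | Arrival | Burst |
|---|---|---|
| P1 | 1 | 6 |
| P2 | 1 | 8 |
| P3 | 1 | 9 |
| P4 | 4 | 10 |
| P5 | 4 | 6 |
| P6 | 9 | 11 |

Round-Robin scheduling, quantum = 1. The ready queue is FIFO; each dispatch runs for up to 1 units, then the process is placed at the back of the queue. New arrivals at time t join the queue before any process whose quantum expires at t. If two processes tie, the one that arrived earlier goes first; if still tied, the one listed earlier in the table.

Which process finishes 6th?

Gantt: | idle 0-1 | P1 1-2 | P2 2-3 | P3 3-4 | P1 4-5 | P2 5-6 | P4 6-7 | P5 7-8 | P3 8-9 | P1 9-10 | P2 10-11 | P4 11-12 | P5 12-13 | P6 13-14 | P3 14-15 | P1 15-16 | P2 16-17 | P4 17-18 | P5 18-19 | P6 19-20 | P3 20-21 | P1 21-22 | P2 22-23 | P4 23-24 | P5 24-25 | P6 25-26 | P3 26-27 | P1 27-28 | P2 28-29 | P4 29-30 | P5 30-31 | P6 31-32 | P3 32-33 | P2 33-34 | P4 34-35 | P5 35-36 | P6 36-37 | P3 37-38 | P2 38-39 | P4 39-40 | P6 40-41 | P3 41-42 | P4 42-43 | P6 43-44 | P3 44-45 | P4 45-46 | P6 46-47 | P4 47-48 | P6 48-51 |
Completion: P1=28  P2=39  P3=45  P4=48  P5=36  P6=51
Finish order: P1 → P5 → P2 → P3 → P4 → P6

P6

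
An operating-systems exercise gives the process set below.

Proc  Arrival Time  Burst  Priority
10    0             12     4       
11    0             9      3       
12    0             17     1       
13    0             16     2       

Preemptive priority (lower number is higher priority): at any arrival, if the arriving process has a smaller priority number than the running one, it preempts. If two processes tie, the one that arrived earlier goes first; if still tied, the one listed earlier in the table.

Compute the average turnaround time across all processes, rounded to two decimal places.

36.50

Gantt: | 12 0-17 | 13 17-33 | 11 33-42 | 10 42-54 |
Completion: 10=54  11=42  12=17  13=33
Turnaround (C−A): 10=54  11=42  12=17  13=33
Turnaround times: 10=54, 11=42, 12=17, 13=33
Average turnaround = (54+42+17+33) / 4 = 146/4 = 36.50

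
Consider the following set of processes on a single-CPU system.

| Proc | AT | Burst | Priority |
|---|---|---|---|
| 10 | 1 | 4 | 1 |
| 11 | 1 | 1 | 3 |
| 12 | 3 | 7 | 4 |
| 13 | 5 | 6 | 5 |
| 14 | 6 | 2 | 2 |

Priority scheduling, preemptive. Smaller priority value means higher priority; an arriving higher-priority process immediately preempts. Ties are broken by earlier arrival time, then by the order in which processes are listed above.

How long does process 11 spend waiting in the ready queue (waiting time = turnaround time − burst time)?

Gantt: | idle 0-1 | 10 1-5 | 11 5-6 | 14 6-8 | 12 8-15 | 13 15-21 |
Completion: 10=5  11=6  12=15  13=21  14=8
Turnaround (C−A): 10=4  11=5  12=12  13=16  14=2
Waiting(11) = turnaround − burst = 5 − 1 = 4

4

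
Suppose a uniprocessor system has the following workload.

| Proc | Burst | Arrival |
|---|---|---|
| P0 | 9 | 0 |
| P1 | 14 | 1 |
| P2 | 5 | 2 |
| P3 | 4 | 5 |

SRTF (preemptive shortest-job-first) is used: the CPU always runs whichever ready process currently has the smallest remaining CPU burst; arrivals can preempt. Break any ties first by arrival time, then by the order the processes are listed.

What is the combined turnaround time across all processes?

60

Timeline: | P0 0-2 | P2 2-7 | P3 7-11 | P0 11-18 | P1 18-32 |
Completion: P0=18  P1=32  P2=7  P3=11
Turnaround = completion − arrival: P0=18, P1=31, P2=5, P3=6
Total turnaround = 18 + 31 + 5 + 6 = 60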